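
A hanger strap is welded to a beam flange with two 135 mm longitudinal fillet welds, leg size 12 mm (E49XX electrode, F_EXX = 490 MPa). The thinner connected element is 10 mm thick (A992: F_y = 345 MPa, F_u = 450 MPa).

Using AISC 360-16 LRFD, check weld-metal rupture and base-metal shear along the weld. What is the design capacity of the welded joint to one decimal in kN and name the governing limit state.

Weld metal: throat = 0.707×12 = 8.484 mm, L = 2×135 = 270 mm. φR_n = 0.75 × 0.6 × 490 × 8.484 × 270 = 505.1 kN.
Base metal shear (10 mm plate): yield φR_n = 1.0×0.6×345×10×270 = 558.9 kN; rupture φR_n = 0.75×0.6×450×10×270 = 546.8 kN; take 546.8 kN (rupture).
Governing: min(505.1, 546.8) = 505.1 kN → weld metal.

505.1 kN (weld metal governs)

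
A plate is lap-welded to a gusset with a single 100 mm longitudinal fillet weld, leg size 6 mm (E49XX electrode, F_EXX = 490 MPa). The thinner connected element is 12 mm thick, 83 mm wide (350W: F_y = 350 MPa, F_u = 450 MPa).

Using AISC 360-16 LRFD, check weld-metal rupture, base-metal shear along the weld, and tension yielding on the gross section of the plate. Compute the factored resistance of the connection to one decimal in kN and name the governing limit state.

Weld metal: throat = 0.707×6 = 4.242 mm, L = 100 mm. φR_n = 0.75 × 0.6 × 490 × 4.242 × 100 = 93.5 kN.
Base metal shear (12 mm plate): yield φR_n = 1.0×0.6×350×12×100 = 252.0 kN; rupture φR_n = 0.75×0.6×450×12×100 = 243.0 kN; take 243.0 kN (rupture).
Tension yield (gross): A_g = 83×12 = 996 mm². φR_n = 0.90 × 350 × 996 = 313.7 kN.
Governing: min(93.5, 243.0, 313.7) = 93.5 kN → weld metal.

93.5 kN (weld metal governs)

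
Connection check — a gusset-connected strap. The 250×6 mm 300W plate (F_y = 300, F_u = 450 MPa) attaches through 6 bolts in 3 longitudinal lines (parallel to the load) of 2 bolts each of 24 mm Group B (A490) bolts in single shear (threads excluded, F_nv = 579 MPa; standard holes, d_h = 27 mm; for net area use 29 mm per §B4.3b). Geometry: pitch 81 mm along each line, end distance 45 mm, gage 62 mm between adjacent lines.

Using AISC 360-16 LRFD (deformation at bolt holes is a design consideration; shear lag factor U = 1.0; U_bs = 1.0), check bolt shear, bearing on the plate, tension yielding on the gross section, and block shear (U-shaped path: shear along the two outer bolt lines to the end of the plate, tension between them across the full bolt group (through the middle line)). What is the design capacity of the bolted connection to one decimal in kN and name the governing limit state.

334.1 kN (block shear governs)

Bolt shear: A_b = π(24)²/4 = 452.39 mm². φR_n = 0.75 × 579 × 452.39 × 6 × 1 = 1178.7 kN.
Bearing (6 mm plate, F_u = 450 MPa): end bolts L_c = 45 − 27/2 = 31.5, R_n = min(1.2×31.5×6×450, 2.4×24×6×450) = 102.06 kN/bolt; interior L_c = 81 − 27 = 54, R_n = 155.52 kN/bolt. φR_n = 0.75 × (3×102.06 + 3×155.52) = 579.6 kN.
Tension yield (gross): A_g = 250×6 = 1500 mm². φR_n = 0.90 × 300 × 1500 = 405.0 kN.
Block shear: shear path 2×[45+1×81] = 2×126 mm, A_gv = 1512, A_nv = 2×(126 − 1.5×29)×6 = 990 mm²; tension across gage: (124 − 2×29)×6 = 396 mm². R_n = min(0.6×450×990, 0.6×300×1512) + 1.0×450×396 = min(267.3, 272.16) + 178.2 = 445.5 kN. φR_n = 0.75 × 445.5 = 334.1 kN.
Governing: min(1178.7, 579.6, 405.0, 334.1) = 334.1 kN → block shear.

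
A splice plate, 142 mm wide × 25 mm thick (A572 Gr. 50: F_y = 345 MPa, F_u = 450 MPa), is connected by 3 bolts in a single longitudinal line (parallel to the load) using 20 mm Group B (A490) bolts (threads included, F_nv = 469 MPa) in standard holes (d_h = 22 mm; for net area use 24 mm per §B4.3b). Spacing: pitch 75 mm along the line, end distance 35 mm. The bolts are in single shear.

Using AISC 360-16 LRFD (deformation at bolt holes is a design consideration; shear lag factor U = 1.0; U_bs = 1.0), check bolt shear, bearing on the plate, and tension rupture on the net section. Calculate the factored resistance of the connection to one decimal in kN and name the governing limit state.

Bolt shear: A_b = π(20)²/4 = 314.16 mm². φR_n = 0.75 × 469 × 314.16 × 3 × 1 = 331.5 kN.
Bearing (25 mm plate, F_u = 450 MPa): end bolts L_c = 35 − 22/2 = 24, R_n = min(1.2×24×25×450, 2.4×20×25×450) = 324 kN/bolt; interior L_c = 75 − 22 = 53, R_n = 540 kN/bolt. φR_n = 0.75 × (1×324 + 2×540) = 1053.0 kN.
Tension rupture (net): A_n = (142 − 1×24)×25 = 2950 mm² (U = 1.0, A_e = A_n). φR_n = 0.75 × 450 × 2950 = 995.6 kN.
Governing: min(331.5, 1053.0, 995.6) = 331.5 kN → bolt shear.

331.5 kN (bolt shear governs)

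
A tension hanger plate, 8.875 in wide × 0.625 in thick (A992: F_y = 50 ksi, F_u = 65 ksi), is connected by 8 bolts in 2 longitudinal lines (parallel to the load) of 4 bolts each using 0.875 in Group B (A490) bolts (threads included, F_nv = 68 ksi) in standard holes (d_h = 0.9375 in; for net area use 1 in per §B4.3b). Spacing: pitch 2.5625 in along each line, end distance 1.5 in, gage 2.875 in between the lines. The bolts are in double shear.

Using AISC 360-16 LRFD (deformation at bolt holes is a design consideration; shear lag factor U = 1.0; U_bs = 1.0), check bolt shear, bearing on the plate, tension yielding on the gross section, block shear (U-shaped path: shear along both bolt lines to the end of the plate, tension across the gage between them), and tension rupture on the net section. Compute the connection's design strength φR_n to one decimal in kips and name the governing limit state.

Bolt shear: A_b = π(0.875)²/4 = 0.60132 in². φR_n = 0.75 × 68 × 0.60132 × 8 × 2 = 490.7 kips.
Bearing (0.625 in plate, F_u = 65 ksi): end bolts L_c = 1.5 − 0.9375/2 = 1.03125, R_n = min(1.2×1.03125×0.625×65, 2.4×0.875×0.625×65) = 50.273 kips/bolt; interior L_c = 2.5625 − 0.9375 = 1.625, R_n = 79.219 kips/bolt. φR_n = 0.75 × (2×50.273 + 6×79.219) = 431.9 kips.
Tension yield (gross): A_g = 8.875×0.625 = 5.5469 in². φR_n = 0.90 × 50 × 5.5469 = 249.6 kips.
Block shear: shear path 2×[1.5+3×2.5625] = 2×9.1875 in, A_gv = 11.484, A_nv = 2×(9.1875 − 3.5×1)×0.625 = 7.1094 in²; tension across gage: (2.875 − 1×1)×0.625 = 1.1719 in². R_n = min(0.6×65×7.1094, 0.6×50×11.484) + 1.0×65×1.1719 = min(277.27, 344.52) + 76.174 = 353.44 kips. φR_n = 0.75 × 353.44 = 265.1 kips.
Tension rupture (net): A_n = (8.875 − 2×1)×0.625 = 4.2969 in² (U = 1.0, A_e = A_n). φR_n = 0.75 × 65 × 4.2969 = 209.5 kips.
Governing: min(490.7, 431.9, 249.6, 265.1, 209.5) = 209.5 kips → net-section rupture.

209.5 kips (net-section rupture governs)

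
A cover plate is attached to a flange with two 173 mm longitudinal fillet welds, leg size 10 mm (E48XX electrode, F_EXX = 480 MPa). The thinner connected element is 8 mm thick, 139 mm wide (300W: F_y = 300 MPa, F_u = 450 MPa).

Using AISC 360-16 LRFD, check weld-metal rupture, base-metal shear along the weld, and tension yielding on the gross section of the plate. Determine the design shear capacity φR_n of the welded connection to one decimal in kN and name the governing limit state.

300.2 kN (gross-section yield governs)

Weld metal: throat = 0.707×10 = 7.07 mm, L = 2×173 = 346 mm. φR_n = 0.75 × 0.6 × 480 × 7.07 × 346 = 528.4 kN.
Base metal shear (8 mm plate): yield φR_n = 1.0×0.6×300×8×346 = 498.2 kN; rupture φR_n = 0.75×0.6×450×8×346 = 560.5 kN; take 498.2 kN (yield).
Tension yield (gross): A_g = 139×8 = 1112 mm². φR_n = 0.90 × 300 × 1112 = 300.2 kN.
Governing: min(528.4, 498.2, 300.2) = 300.2 kN → gross-section yield.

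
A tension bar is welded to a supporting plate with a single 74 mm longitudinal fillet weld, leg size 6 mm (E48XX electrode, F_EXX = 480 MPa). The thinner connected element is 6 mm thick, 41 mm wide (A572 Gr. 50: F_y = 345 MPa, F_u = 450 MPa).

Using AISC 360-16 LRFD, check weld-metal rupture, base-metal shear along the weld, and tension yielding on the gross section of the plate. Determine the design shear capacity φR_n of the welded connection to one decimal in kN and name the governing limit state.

Weld metal: throat = 0.707×6 = 4.242 mm, L = 74 mm. φR_n = 0.75 × 0.6 × 480 × 4.242 × 74 = 67.8 kN.
Base metal shear (6 mm plate): yield φR_n = 1.0×0.6×345×6×74 = 91.9 kN; rupture φR_n = 0.75×0.6×450×6×74 = 89.9 kN; take 89.9 kN (rupture).
Tension yield (gross): A_g = 41×6 = 246 mm². φR_n = 0.90 × 345 × 246 = 76.4 kN.
Governing: min(67.8, 89.9, 76.4) = 67.8 kN → weld metal.

67.8 kN (weld metal governs)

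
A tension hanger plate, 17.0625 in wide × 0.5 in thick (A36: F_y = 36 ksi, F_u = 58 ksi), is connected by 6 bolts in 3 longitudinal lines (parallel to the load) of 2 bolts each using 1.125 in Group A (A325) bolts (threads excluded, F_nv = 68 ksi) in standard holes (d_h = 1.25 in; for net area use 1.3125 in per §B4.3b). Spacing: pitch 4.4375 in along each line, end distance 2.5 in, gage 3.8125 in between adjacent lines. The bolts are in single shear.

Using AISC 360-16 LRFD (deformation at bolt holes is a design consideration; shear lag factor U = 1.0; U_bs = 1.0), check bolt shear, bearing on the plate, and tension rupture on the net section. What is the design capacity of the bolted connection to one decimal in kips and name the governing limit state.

Bolt shear: A_b = π(1.125)²/4 = 0.99402 in². φR_n = 0.75 × 68 × 0.99402 × 6 × 1 = 304.2 kips.
Bearing (0.5 in plate, F_u = 58 ksi): end bolts L_c = 2.5 − 1.25/2 = 1.875, R_n = min(1.2×1.875×0.5×58, 2.4×1.125×0.5×58) = 65.25 kips/bolt; interior L_c = 4.4375 − 1.25 = 3.1875, R_n = 78.3 kips/bolt. φR_n = 0.75 × (3×65.25 + 3×78.3) = 323.0 kips.
Tension rupture (net): A_n = (17.0625 − 3×1.3125)×0.5 = 6.5625 in² (U = 1.0, A_e = A_n). φR_n = 0.75 × 58 × 6.5625 = 285.5 kips.
Governing: min(304.2, 323.0, 285.5) = 285.5 kips → net-section rupture.

285.5 kips (net-section rupture governs)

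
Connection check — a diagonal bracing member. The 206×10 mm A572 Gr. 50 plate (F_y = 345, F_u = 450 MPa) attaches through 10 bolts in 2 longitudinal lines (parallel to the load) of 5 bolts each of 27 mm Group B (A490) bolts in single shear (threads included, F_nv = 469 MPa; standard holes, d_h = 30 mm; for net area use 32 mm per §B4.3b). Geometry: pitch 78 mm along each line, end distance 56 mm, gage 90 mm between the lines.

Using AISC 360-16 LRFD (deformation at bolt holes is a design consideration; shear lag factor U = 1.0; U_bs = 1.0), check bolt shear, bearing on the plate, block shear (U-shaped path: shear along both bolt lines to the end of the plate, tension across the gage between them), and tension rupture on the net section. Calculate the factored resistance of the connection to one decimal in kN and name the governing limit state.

479.3 kN (net-section rupture governs)

Bolt shear: A_b = π(27)²/4 = 572.56 mm². φR_n = 0.75 × 469 × 572.56 × 10 × 1 = 2014.0 kN.
Bearing (10 mm plate, F_u = 450 MPa): end bolts L_c = 56 − 30/2 = 41, R_n = min(1.2×41×10×450, 2.4×27×10×450) = 221.4 kN/bolt; interior L_c = 78 − 30 = 48, R_n = 259.2 kN/bolt. φR_n = 0.75 × (2×221.4 + 8×259.2) = 1887.3 kN.
Block shear: shear path 2×[56+4×78] = 2×368 mm, A_gv = 7360, A_nv = 2×(368 − 4.5×32)×10 = 4480 mm²; tension across gage: (90 − 1×32)×10 = 580 mm². R_n = min(0.6×450×4480, 0.6×345×7360) + 1.0×450×580 = min(1209.6, 1523.5) + 261 = 1470.6 kN. φR_n = 0.75 × 1470.6 = 1103.0 kN.
Tension rupture (net): A_n = (206 − 2×32)×10 = 1420 mm² (U = 1.0, A_e = A_n). φR_n = 0.75 × 450 × 1420 = 479.3 kN.
Governing: min(2014.0, 1887.3, 1103.0, 479.3) = 479.3 kN → net-section rupture.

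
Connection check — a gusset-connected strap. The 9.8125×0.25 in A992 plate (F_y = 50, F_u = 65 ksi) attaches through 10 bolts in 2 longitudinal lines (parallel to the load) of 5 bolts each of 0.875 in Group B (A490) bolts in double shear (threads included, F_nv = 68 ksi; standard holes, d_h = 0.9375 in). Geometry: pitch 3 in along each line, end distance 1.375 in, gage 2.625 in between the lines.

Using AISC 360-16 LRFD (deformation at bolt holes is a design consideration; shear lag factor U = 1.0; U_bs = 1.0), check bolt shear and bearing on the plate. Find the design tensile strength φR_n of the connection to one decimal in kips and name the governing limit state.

231.3 kips (bearing governs)

Bolt shear: A_b = π(0.875)²/4 = 0.60132 in². φR_n = 0.75 × 68 × 0.60132 × 10 × 2 = 613.3 kips.
Bearing (0.25 in plate, F_u = 65 ksi): end bolts L_c = 1.375 − 0.9375/2 = 0.90625, R_n = min(1.2×0.90625×0.25×65, 2.4×0.875×0.25×65) = 17.672 kips/bolt; interior L_c = 3 − 0.9375 = 2.0625, R_n = 34.125 kips/bolt. φR_n = 0.75 × (2×17.672 + 8×34.125) = 231.3 kips.
Governing: min(613.3, 231.3) = 231.3 kips → bearing.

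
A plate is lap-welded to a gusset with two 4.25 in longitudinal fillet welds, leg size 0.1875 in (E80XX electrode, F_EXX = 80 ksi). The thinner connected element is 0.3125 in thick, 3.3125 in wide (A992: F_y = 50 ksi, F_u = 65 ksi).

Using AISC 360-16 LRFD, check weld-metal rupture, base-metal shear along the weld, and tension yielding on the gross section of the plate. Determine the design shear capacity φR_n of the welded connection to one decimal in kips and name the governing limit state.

Weld metal: throat = 0.707×0.1875 = 0.13256 in, L = 2×4.25 = 8.5 in. φR_n = 0.75 × 0.6 × 80 × 0.13256 × 8.5 = 40.6 kips.
Base metal shear (0.3125 in plate): yield φR_n = 1.0×0.6×50×0.3125×8.5 = 79.7 kips; rupture φR_n = 0.75×0.6×65×0.3125×8.5 = 77.7 kips; take 77.7 kips (rupture).
Tension yield (gross): A_g = 3.3125×0.3125 = 1.0352 in². φR_n = 0.90 × 50 × 1.0352 = 46.6 kips.
Governing: min(40.6, 77.7, 46.6) = 40.6 kips → weld metal.

40.6 kips (weld metal governs)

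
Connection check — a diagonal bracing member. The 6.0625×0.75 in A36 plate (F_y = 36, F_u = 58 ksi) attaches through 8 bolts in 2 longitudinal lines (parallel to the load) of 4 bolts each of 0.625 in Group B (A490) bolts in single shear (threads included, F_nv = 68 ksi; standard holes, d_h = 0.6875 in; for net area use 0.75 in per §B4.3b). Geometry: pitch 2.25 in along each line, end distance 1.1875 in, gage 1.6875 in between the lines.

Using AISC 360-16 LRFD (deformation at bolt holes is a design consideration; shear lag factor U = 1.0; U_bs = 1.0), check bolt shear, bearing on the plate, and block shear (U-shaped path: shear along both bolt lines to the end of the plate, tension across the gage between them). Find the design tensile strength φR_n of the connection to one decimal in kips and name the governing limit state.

125.2 kips (bolt shear governs)

Bolt shear: A_b = π(0.625)²/4 = 0.3068 in². φR_n = 0.75 × 68 × 0.3068 × 8 × 1 = 125.2 kips.
Bearing (0.75 in plate, F_u = 58 ksi): end bolts L_c = 1.1875 − 0.6875/2 = 0.84375, R_n = min(1.2×0.84375×0.75×58, 2.4×0.625×0.75×58) = 44.044 kips/bolt; interior L_c = 2.25 − 0.6875 = 1.5625, R_n = 65.25 kips/bolt. φR_n = 0.75 × (2×44.044 + 6×65.25) = 359.7 kips.
Block shear: shear path 2×[1.1875+3×2.25] = 2×7.9375 in, A_gv = 11.906, A_nv = 2×(7.9375 − 3.5×0.75)×0.75 = 7.9688 in²; tension across gage: (1.6875 − 1×0.75)×0.75 = 0.70313 in². R_n = min(0.6×58×7.9688, 0.6×36×11.906) + 1.0×58×0.70313 = min(277.31, 257.17) + 40.782 = 297.95 kips. φR_n = 0.75 × 297.95 = 223.5 kips.
Governing: min(125.2, 359.7, 223.5) = 125.2 kips → bolt shear.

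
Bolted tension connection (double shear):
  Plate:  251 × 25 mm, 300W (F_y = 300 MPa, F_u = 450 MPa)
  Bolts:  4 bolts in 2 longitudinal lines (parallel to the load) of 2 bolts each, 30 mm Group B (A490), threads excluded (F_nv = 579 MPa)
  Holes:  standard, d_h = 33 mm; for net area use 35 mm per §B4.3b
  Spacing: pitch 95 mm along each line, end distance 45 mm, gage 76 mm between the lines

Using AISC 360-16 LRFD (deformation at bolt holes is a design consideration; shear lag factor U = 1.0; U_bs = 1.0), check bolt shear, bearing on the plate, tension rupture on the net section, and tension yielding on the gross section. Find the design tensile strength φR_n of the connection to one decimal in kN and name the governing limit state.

Bolt shear: A_b = π(30)²/4 = 706.86 mm². φR_n = 0.75 × 579 × 706.86 × 4 × 2 = 2455.6 kN.
Bearing (25 mm plate, F_u = 450 MPa): end bolts L_c = 45 − 33/2 = 28.5, R_n = min(1.2×28.5×25×450, 2.4×30×25×450) = 384.75 kN/bolt; interior L_c = 95 − 33 = 62, R_n = 810 kN/bolt. φR_n = 0.75 × (2×384.75 + 2×810) = 1792.1 kN.
Tension rupture (net): A_n = (251 − 2×35)×25 = 4525 mm² (U = 1.0, A_e = A_n). φR_n = 0.75 × 450 × 4525 = 1527.2 kN.
Tension yield (gross): A_g = 251×25 = 6275 mm². φR_n = 0.90 × 300 × 6275 = 1694.3 kN.
Governing: min(2455.6, 1792.1, 1527.2, 1694.3) = 1527.2 kN → net-section rupture.

1527.2 kN (net-section rupture governs)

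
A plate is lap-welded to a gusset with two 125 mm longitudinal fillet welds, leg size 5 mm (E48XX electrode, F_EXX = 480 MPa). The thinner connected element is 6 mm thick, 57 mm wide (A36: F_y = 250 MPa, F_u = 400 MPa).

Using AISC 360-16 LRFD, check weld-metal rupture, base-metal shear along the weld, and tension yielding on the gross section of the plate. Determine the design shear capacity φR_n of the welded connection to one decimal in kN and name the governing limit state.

Weld metal: throat = 0.707×5 = 3.535 mm, L = 2×125 = 250 mm. φR_n = 0.75 × 0.6 × 480 × 3.535 × 250 = 190.9 kN.
Base metal shear (6 mm plate): yield φR_n = 1.0×0.6×250×6×250 = 225.0 kN; rupture φR_n = 0.75×0.6×400×6×250 = 270.0 kN; take 225.0 kN (yield).
Tension yield (gross): A_g = 57×6 = 342 mm². φR_n = 0.90 × 250 × 342 = 77.0 kN.
Governing: min(190.9, 225.0, 77.0) = 77.0 kN → gross-section yield.

77.0 kN (gross-section yield governs)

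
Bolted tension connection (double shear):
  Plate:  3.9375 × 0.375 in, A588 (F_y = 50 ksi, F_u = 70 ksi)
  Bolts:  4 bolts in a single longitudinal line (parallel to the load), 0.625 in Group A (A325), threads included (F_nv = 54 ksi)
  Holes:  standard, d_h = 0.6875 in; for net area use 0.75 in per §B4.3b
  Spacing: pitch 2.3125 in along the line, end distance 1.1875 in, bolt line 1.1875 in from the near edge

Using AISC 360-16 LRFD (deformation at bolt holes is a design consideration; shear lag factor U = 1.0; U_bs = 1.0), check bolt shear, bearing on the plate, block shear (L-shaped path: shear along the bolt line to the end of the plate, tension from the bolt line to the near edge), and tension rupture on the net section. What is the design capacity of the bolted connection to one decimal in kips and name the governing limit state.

Bolt shear: A_b = π(0.625)²/4 = 0.3068 in². φR_n = 0.75 × 54 × 0.3068 × 4 × 2 = 99.4 kips.
Bearing (0.375 in plate, F_u = 70 ksi): end bolts L_c = 1.1875 − 0.6875/2 = 0.84375, R_n = min(1.2×0.84375×0.375×70, 2.4×0.625×0.375×70) = 26.578 kips/bolt; interior L_c = 2.3125 − 0.6875 = 1.625, R_n = 39.375 kips/bolt. φR_n = 0.75 × (1×26.578 + 3×39.375) = 108.5 kips.
Block shear: shear path 1×[1.1875+3×2.3125] = 1×8.125 in, A_gv = 3.0469, A_nv = 1×(8.125 − 3.5×0.75)×0.375 = 2.0625 in²; tension to near edge: (1.1875 − 0.5×0.75)×0.375 = 0.30469 in². R_n = min(0.6×70×2.0625, 0.6×50×3.0469) + 1.0×70×0.30469 = min(86.625, 91.407) + 21.328 = 107.95 kips. φR_n = 0.75 × 107.95 = 81.0 kips.
Tension rupture (net): A_n = (3.9375 − 1×0.75)×0.375 = 1.1953 in² (U = 1.0, A_e = A_n). φR_n = 0.75 × 70 × 1.1953 = 62.8 kips.
Governing: min(99.4, 108.5, 81.0, 62.8) = 62.8 kips → net-section rupture.

62.8 kips (net-section rupture governs)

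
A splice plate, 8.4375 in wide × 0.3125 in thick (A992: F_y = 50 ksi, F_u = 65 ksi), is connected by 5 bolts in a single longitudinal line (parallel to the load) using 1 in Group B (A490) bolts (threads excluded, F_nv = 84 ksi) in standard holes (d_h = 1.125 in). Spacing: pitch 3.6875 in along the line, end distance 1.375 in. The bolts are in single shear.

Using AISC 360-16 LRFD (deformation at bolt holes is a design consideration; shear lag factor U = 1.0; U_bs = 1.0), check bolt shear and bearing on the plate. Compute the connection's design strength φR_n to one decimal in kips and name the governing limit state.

161.1 kips (bearing governs)

Bolt shear: A_b = π(1)²/4 = 0.7854 in². φR_n = 0.75 × 84 × 0.7854 × 5 × 1 = 247.4 kips.
Bearing (0.3125 in plate, F_u = 65 ksi): end bolts L_c = 1.375 − 1.125/2 = 0.8125, R_n = min(1.2×0.8125×0.3125×65, 2.4×1×0.3125×65) = 19.805 kips/bolt; interior L_c = 3.6875 − 1.125 = 2.5625, R_n = 48.75 kips/bolt. φR_n = 0.75 × (1×19.805 + 4×48.75) = 161.1 kips.
Governing: min(247.4, 161.1) = 161.1 kips → bearing.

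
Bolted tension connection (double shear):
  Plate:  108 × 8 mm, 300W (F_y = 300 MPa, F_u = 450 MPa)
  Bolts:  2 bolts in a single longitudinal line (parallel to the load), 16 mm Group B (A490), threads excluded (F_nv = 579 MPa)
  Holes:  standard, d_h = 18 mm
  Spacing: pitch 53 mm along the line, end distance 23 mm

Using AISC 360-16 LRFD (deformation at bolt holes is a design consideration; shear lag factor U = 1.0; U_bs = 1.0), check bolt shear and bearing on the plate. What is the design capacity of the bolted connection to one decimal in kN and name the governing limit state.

Bolt shear: A_b = π(16)²/4 = 201.06 mm². φR_n = 0.75 × 579 × 201.06 × 2 × 2 = 349.2 kN.
Bearing (8 mm plate, F_u = 450 MPa): end bolts L_c = 23 − 18/2 = 14, R_n = min(1.2×14×8×450, 2.4×16×8×450) = 60.48 kN/bolt; interior L_c = 53 − 18 = 35, R_n = 138.24 kN/bolt. φR_n = 0.75 × (1×60.48 + 1×138.24) = 149.0 kN.
Governing: min(349.2, 149.0) = 149.0 kN → bearing.

149.0 kN (bearing governs)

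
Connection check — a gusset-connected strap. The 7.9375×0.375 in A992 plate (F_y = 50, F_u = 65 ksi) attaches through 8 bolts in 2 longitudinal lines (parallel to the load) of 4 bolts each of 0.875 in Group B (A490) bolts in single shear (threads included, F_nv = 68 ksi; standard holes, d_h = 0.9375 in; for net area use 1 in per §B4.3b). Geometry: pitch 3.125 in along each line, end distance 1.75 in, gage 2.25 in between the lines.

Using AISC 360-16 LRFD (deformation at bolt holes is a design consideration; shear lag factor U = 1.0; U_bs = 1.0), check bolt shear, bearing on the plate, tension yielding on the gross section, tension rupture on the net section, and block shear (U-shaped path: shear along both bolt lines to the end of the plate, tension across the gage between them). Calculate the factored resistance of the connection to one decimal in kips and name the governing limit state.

Bolt shear: A_b = π(0.875)²/4 = 0.60132 in². φR_n = 0.75 × 68 × 0.60132 × 8 × 1 = 245.3 kips.
Bearing (0.375 in plate, F_u = 65 ksi): end bolts L_c = 1.75 − 0.9375/2 = 1.28125, R_n = min(1.2×1.28125×0.375×65, 2.4×0.875×0.375×65) = 37.477 kips/bolt; interior L_c = 3.125 − 0.9375 = 2.1875, R_n = 51.188 kips/bolt. φR_n = 0.75 × (2×37.477 + 6×51.188) = 286.6 kips.
Tension yield (gross): A_g = 7.9375×0.375 = 2.9766 in². φR_n = 0.90 × 50 × 2.9766 = 133.9 kips.
Tension rupture (net): A_n = (7.9375 − 2×1)×0.375 = 2.2266 in² (U = 1.0, A_e = A_n). φR_n = 0.75 × 65 × 2.2266 = 108.5 kips.
Block shear: shear path 2×[1.75+3×3.125] = 2×11.125 in, A_gv = 8.3438, A_nv = 2×(11.125 − 3.5×1)×0.375 = 5.7188 in²; tension across gage: (2.25 − 1×1)×0.375 = 0.46875 in². R_n = min(0.6×65×5.7188, 0.6×50×8.3438) + 1.0×65×0.46875 = min(223.03, 250.31) + 30.469 = 253.5 kips. φR_n = 0.75 × 253.5 = 190.1 kips.
Governing: min(245.3, 286.6, 133.9, 108.5, 190.1) = 108.5 kips → net-section rupture.

108.5 kips (net-section rupture governs)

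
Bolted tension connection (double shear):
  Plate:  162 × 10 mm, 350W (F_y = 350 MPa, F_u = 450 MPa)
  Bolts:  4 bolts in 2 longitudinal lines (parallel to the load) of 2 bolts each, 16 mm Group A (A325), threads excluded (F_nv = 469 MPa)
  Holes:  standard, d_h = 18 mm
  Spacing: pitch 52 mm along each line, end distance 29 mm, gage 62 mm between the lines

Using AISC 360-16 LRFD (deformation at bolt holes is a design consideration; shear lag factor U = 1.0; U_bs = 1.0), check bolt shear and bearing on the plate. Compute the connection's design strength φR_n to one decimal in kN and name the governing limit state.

Bolt shear: A_b = π(16)²/4 = 201.06 mm². φR_n = 0.75 × 469 × 201.06 × 4 × 2 = 565.8 kN.
Bearing (10 mm plate, F_u = 450 MPa): end bolts L_c = 29 − 18/2 = 20, R_n = min(1.2×20×10×450, 2.4×16×10×450) = 108 kN/bolt; interior L_c = 52 − 18 = 34, R_n = 172.8 kN/bolt. φR_n = 0.75 × (2×108 + 2×172.8) = 421.2 kN.
Governing: min(565.8, 421.2) = 421.2 kN → bearing.

421.2 kN (bearing governs)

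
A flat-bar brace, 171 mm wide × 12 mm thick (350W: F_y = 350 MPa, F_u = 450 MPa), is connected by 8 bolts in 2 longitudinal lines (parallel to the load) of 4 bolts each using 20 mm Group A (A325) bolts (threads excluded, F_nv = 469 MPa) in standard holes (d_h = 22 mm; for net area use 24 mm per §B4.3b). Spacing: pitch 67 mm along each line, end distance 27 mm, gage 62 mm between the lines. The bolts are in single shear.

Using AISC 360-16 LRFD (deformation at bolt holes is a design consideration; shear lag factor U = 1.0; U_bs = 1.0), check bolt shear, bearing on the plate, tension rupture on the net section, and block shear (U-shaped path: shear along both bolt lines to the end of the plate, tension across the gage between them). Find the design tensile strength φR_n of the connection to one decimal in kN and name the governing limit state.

498.2 kN (net-section rupture governs)

Bolt shear: A_b = π(20)²/4 = 314.16 mm². φR_n = 0.75 × 469 × 314.16 × 8 × 1 = 884.0 kN.
Bearing (12 mm plate, F_u = 450 MPa): end bolts L_c = 27 − 22/2 = 16, R_n = min(1.2×16×12×450, 2.4×20×12×450) = 103.68 kN/bolt; interior L_c = 67 − 22 = 45, R_n = 259.2 kN/bolt. φR_n = 0.75 × (2×103.68 + 6×259.2) = 1321.9 kN.
Tension rupture (net): A_n = (171 − 2×24)×12 = 1476 mm² (U = 1.0, A_e = A_n). φR_n = 0.75 × 450 × 1476 = 498.2 kN.
Block shear: shear path 2×[27+3×67] = 2×228 mm, A_gv = 5472, A_nv = 2×(228 − 3.5×24)×12 = 3456 mm²; tension across gage: (62 − 1×24)×12 = 456 mm². R_n = min(0.6×450×3456, 0.6×350×5472) + 1.0×450×456 = min(933.12, 1149.1) + 205.2 = 1138.3 kN. φR_n = 0.75 × 1138.3 = 853.7 kN.
Governing: min(884.0, 1321.9, 498.2, 853.7) = 498.2 kN → net-section rupture.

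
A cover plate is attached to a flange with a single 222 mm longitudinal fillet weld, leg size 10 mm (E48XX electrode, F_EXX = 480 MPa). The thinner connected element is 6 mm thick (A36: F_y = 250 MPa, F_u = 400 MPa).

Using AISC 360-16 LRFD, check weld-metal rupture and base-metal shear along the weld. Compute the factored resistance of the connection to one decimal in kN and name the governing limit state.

Weld metal: throat = 0.707×10 = 7.07 mm, L = 222 mm. φR_n = 0.75 × 0.6 × 480 × 7.07 × 222 = 339.0 kN.
Base metal shear (6 mm plate): yield φR_n = 1.0×0.6×250×6×222 = 199.8 kN; rupture φR_n = 0.75×0.6×400×6×222 = 239.8 kN; take 199.8 kN (yield).
Governing: min(339.0, 199.8) = 199.8 kN → base-metal shear.

199.8 kN (base-metal shear governs)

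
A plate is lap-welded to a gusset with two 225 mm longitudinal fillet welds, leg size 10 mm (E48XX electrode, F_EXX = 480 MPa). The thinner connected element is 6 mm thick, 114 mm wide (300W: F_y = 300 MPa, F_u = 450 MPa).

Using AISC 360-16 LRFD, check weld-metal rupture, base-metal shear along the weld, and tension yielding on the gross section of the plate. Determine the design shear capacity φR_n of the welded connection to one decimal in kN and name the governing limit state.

Weld metal: throat = 0.707×10 = 7.07 mm, L = 2×225 = 450 mm. φR_n = 0.75 × 0.6 × 480 × 7.07 × 450 = 687.2 kN.
Base metal shear (6 mm plate): yield φR_n = 1.0×0.6×300×6×450 = 486.0 kN; rupture φR_n = 0.75×0.6×450×6×450 = 546.8 kN; take 486.0 kN (yield).
Tension yield (gross): A_g = 114×6 = 684 mm². φR_n = 0.90 × 300 × 684 = 184.7 kN.
Governing: min(687.2, 486.0, 184.7) = 184.7 kN → gross-section yield.

184.7 kN (gross-section yield governs)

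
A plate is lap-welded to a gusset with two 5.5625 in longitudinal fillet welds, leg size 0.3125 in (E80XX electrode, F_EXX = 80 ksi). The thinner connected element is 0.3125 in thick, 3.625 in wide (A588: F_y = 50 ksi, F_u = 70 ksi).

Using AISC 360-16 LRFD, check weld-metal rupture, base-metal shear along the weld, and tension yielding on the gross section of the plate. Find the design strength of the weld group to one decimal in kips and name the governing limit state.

Weld metal: throat = 0.707×0.3125 = 0.22094 in, L = 2×5.5625 = 11.125 in. φR_n = 0.75 × 0.6 × 80 × 0.22094 × 11.125 = 88.5 kips.
Base metal shear (0.3125 in plate): yield φR_n = 1.0×0.6×50×0.3125×11.125 = 104.3 kips; rupture φR_n = 0.75×0.6×70×0.3125×11.125 = 109.5 kips; take 104.3 kips (yield).
Tension yield (gross): A_g = 3.625×0.3125 = 1.1328 in². φR_n = 0.90 × 50 × 1.1328 = 51.0 kips.
Governing: min(88.5, 104.3, 51.0) = 51.0 kips → gross-section yield.

51.0 kips (gross-section yield governs)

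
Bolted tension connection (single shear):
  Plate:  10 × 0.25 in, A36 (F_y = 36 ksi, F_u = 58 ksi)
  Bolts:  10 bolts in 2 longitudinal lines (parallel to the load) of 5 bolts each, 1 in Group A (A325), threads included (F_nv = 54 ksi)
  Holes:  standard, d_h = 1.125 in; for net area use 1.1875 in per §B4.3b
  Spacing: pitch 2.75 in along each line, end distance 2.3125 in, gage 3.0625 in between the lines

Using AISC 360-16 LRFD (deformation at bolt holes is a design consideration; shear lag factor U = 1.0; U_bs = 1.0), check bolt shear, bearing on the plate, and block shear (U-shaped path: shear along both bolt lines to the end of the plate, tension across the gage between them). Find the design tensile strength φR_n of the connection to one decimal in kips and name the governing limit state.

Bolt shear: A_b = π(1)²/4 = 0.7854 in². φR_n = 0.75 × 54 × 0.7854 × 10 × 1 = 318.1 kips.
Bearing (0.25 in plate, F_u = 58 ksi): end bolts L_c = 2.3125 − 1.125/2 = 1.75, R_n = min(1.2×1.75×0.25×58, 2.4×1×0.25×58) = 30.45 kips/bolt; interior L_c = 2.75 − 1.125 = 1.625, R_n = 28.275 kips/bolt. φR_n = 0.75 × (2×30.45 + 8×28.275) = 215.3 kips.
Block shear: shear path 2×[2.3125+4×2.75] = 2×13.3125 in, A_gv = 6.6563, A_nv = 2×(13.3125 − 4.5×1.1875)×0.25 = 3.9844 in²; tension across gage: (3.0625 − 1×1.1875)×0.25 = 0.46875 in². R_n = min(0.6×58×3.9844, 0.6×36×6.6563) + 1.0×58×0.46875 = min(138.66, 143.78) + 27.188 = 165.85 kips. φR_n = 0.75 × 165.85 = 124.4 kips.
Governing: min(318.1, 215.3, 124.4) = 124.4 kips → block shear.

124.4 kips (block shear governs)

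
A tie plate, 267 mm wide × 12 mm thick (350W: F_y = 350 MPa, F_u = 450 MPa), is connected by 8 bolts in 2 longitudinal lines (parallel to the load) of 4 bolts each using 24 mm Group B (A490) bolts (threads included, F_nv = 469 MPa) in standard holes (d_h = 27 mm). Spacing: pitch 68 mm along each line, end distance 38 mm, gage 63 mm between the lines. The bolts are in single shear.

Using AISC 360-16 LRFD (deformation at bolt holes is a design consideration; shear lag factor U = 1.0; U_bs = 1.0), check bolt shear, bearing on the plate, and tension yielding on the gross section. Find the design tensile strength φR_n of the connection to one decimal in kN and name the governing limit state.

Bolt shear: A_b = π(24)²/4 = 452.39 mm². φR_n = 0.75 × 469 × 452.39 × 8 × 1 = 1273.0 kN.
Bearing (12 mm plate, F_u = 450 MPa): end bolts L_c = 38 − 27/2 = 24.5, R_n = min(1.2×24.5×12×450, 2.4×24×12×450) = 158.76 kN/bolt; interior L_c = 68 − 27 = 41, R_n = 265.68 kN/bolt. φR_n = 0.75 × (2×158.76 + 6×265.68) = 1433.7 kN.
Tension yield (gross): A_g = 267×12 = 3204 mm². φR_n = 0.90 × 350 × 3204 = 1009.3 kN.
Governing: min(1273.0, 1433.7, 1009.3) = 1009.3 kN → gross-section yield.

1009.3 kN (gross-section yield governs)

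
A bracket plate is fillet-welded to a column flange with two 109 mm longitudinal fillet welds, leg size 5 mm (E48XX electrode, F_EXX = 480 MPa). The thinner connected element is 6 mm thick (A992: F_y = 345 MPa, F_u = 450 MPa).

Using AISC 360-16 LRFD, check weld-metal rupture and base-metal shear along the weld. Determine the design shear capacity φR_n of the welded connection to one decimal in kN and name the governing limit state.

Weld metal: throat = 0.707×5 = 3.535 mm, L = 2×109 = 218 mm. φR_n = 0.75 × 0.6 × 480 × 3.535 × 218 = 166.5 kN.
Base metal shear (6 mm plate): yield φR_n = 1.0×0.6×345×6×218 = 270.8 kN; rupture φR_n = 0.75×0.6×450×6×218 = 264.9 kN; take 264.9 kN (rupture).
Governing: min(166.5, 264.9) = 166.5 kN → weld metal.

166.5 kN (weld metal governs)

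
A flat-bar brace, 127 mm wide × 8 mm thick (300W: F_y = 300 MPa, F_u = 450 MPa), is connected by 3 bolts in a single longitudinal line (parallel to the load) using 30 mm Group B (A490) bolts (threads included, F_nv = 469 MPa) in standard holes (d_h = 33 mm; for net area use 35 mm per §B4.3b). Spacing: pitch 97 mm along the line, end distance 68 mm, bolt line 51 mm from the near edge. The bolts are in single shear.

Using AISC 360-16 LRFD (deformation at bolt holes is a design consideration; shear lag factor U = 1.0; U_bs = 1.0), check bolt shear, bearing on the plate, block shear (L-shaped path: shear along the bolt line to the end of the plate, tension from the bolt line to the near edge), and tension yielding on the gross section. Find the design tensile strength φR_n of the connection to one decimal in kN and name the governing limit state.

Bolt shear: A_b = π(30)²/4 = 706.86 mm². φR_n = 0.75 × 469 × 706.86 × 3 × 1 = 745.9 kN.
Bearing (8 mm plate, F_u = 450 MPa): end bolts L_c = 68 − 33/2 = 51.5, R_n = min(1.2×51.5×8×450, 2.4×30×8×450) = 222.48 kN/bolt; interior L_c = 97 − 33 = 64, R_n = 259.2 kN/bolt. φR_n = 0.75 × (1×222.48 + 2×259.2) = 555.7 kN.
Block shear: shear path 1×[68+2×97] = 1×262 mm, A_gv = 2096, A_nv = 1×(262 − 2.5×35)×8 = 1396 mm²; tension to near edge: (51 − 0.5×35)×8 = 268 mm². R_n = min(0.6×450×1396, 0.6×300×2096) + 1.0×450×268 = min(376.92, 377.28) + 120.6 = 497.52 kN. φR_n = 0.75 × 497.52 = 373.1 kN.
Tension yield (gross): A_g = 127×8 = 1016 mm². φR_n = 0.90 × 300 × 1016 = 274.3 kN.
Governing: min(745.9, 555.7, 373.1, 274.3) = 274.3 kN → gross-section yield.

274.3 kN (gross-section yield governs)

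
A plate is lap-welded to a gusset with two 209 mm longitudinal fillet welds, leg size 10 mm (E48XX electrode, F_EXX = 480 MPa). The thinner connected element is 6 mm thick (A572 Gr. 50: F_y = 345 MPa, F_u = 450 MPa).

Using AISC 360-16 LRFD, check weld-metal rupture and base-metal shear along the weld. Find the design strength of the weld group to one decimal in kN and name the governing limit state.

Weld metal: throat = 0.707×10 = 7.07 mm, L = 2×209 = 418 mm. φR_n = 0.75 × 0.6 × 480 × 7.07 × 418 = 638.3 kN.
Base metal shear (6 mm plate): yield φR_n = 1.0×0.6×345×6×418 = 519.2 kN; rupture φR_n = 0.75×0.6×450×6×418 = 507.9 kN; take 507.9 kN (rupture).
Governing: min(638.3, 507.9) = 507.9 kN → base-metal shear.

507.9 kN (base-metal shear governs)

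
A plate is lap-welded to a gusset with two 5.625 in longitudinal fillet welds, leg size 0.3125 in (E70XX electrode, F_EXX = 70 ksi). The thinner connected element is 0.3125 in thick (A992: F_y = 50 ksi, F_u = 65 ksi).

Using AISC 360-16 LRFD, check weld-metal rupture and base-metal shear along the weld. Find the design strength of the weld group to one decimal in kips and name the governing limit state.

Weld metal: throat = 0.707×0.3125 = 0.22094 in, L = 2×5.625 = 11.25 in. φR_n = 0.75 × 0.6 × 70 × 0.22094 × 11.25 = 78.3 kips.
Base metal shear (0.3125 in plate): yield φR_n = 1.0×0.6×50×0.3125×11.25 = 105.5 kips; rupture φR_n = 0.75×0.6×65×0.3125×11.25 = 102.8 kips; take 102.8 kips (rupture).
Governing: min(78.3, 102.8) = 78.3 kips → weld metal.

78.3 kips (weld metal governs)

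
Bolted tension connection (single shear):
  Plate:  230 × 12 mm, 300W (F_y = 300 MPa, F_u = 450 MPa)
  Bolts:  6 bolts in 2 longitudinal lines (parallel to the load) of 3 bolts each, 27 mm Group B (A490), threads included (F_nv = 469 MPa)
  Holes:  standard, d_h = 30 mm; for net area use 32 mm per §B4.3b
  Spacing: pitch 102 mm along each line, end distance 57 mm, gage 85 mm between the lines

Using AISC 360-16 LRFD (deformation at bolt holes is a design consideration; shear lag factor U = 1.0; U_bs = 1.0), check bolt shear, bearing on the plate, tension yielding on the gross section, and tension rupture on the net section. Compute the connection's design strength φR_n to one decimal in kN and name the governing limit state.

672.3 kN (net-section rupture governs)

Bolt shear: A_b = π(27)²/4 = 572.56 mm². φR_n = 0.75 × 469 × 572.56 × 6 × 1 = 1208.4 kN.
Bearing (12 mm plate, F_u = 450 MPa): end bolts L_c = 57 − 30/2 = 42, R_n = min(1.2×42×12×450, 2.4×27×12×450) = 272.16 kN/bolt; interior L_c = 102 − 30 = 72, R_n = 349.92 kN/bolt. φR_n = 0.75 × (2×272.16 + 4×349.92) = 1458.0 kN.
Tension yield (gross): A_g = 230×12 = 2760 mm². φR_n = 0.90 × 300 × 2760 = 745.2 kN.
Tension rupture (net): A_n = (230 − 2×32)×12 = 1992 mm² (U = 1.0, A_e = A_n). φR_n = 0.75 × 450 × 1992 = 672.3 kN.
Governing: min(1208.4, 1458.0, 745.2, 672.3) = 672.3 kN → net-section rupture.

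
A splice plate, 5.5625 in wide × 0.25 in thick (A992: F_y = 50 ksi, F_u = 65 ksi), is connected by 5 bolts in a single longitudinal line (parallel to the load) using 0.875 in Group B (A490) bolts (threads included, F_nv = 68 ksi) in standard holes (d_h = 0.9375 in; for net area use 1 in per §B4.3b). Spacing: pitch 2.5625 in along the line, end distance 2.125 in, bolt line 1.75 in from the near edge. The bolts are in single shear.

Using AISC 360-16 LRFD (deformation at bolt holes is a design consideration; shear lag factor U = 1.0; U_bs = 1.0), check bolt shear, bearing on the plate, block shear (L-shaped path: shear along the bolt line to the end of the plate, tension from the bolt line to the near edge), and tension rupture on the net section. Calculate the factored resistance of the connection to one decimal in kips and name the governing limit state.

55.6 kips (net-section rupture governs)

Bolt shear: A_b = π(0.875)²/4 = 0.60132 in². φR_n = 0.75 × 68 × 0.60132 × 5 × 1 = 153.3 kips.
Bearing (0.25 in plate, F_u = 65 ksi): end bolts L_c = 2.125 − 0.9375/2 = 1.65625, R_n = min(1.2×1.65625×0.25×65, 2.4×0.875×0.25×65) = 32.297 kips/bolt; interior L_c = 2.5625 − 0.9375 = 1.625, R_n = 31.688 kips/bolt. φR_n = 0.75 × (1×32.297 + 4×31.688) = 119.3 kips.
Block shear: shear path 1×[2.125+4×2.5625] = 1×12.375 in, A_gv = 3.0938, A_nv = 1×(12.375 − 4.5×1)×0.25 = 1.9688 in²; tension to near edge: (1.75 − 0.5×1)×0.25 = 0.3125 in². R_n = min(0.6×65×1.9688, 0.6×50×3.0938) + 1.0×65×0.3125 = min(76.783, 92.814) + 20.313 = 97.096 kips. φR_n = 0.75 × 97.096 = 72.8 kips.
Tension rupture (net): A_n = (5.5625 − 1×1)×0.25 = 1.1406 in² (U = 1.0, A_e = A_n). φR_n = 0.75 × 65 × 1.1406 = 55.6 kips.
Governing: min(153.3, 119.3, 72.8, 55.6) = 55.6 kips → net-section rupture.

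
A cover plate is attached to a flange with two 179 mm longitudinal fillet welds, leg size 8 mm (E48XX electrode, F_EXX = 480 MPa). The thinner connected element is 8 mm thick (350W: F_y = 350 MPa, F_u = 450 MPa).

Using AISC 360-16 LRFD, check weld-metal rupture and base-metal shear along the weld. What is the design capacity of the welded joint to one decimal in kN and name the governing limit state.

437.4 kN (weld metal governs)

Weld metal: throat = 0.707×8 = 5.656 mm, L = 2×179 = 358 mm. φR_n = 0.75 × 0.6 × 480 × 5.656 × 358 = 437.4 kN.
Base metal shear (8 mm plate): yield φR_n = 1.0×0.6×350×8×358 = 601.4 kN; rupture φR_n = 0.75×0.6×450×8×358 = 580.0 kN; take 580.0 kN (rupture).
Governing: min(437.4, 580.0) = 437.4 kN → weld metal.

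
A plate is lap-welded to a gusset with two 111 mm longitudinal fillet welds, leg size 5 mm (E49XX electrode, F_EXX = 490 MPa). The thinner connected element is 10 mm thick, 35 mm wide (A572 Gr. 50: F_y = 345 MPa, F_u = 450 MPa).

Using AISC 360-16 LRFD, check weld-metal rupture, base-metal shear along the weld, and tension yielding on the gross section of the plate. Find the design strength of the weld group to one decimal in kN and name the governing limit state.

Weld metal: throat = 0.707×5 = 3.535 mm, L = 2×111 = 222 mm. φR_n = 0.75 × 0.6 × 490 × 3.535 × 222 = 173.0 kN.
Base metal shear (10 mm plate): yield φR_n = 1.0×0.6×345×10×222 = 459.5 kN; rupture φR_n = 0.75×0.6×450×10×222 = 449.6 kN; take 449.6 kN (rupture).
Tension yield (gross): A_g = 35×10 = 350 mm². φR_n = 0.90 × 345 × 350 = 108.7 kN.
Governing: min(173.0, 449.6, 108.7) = 108.7 kN → gross-section yield.

108.7 kN (gross-section yield governs)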